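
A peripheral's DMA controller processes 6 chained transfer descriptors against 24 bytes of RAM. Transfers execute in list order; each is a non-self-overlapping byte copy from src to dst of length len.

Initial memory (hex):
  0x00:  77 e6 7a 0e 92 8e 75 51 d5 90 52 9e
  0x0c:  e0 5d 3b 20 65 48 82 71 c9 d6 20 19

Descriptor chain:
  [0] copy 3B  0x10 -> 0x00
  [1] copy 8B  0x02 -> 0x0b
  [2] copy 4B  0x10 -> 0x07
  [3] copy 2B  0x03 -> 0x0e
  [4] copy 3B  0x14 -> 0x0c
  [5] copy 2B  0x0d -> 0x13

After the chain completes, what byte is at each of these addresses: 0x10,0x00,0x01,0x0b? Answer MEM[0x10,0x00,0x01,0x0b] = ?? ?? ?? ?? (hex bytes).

  after D0: wrote 3B at 0x00 = 654882
  after D1: wrote 8B at 0x0b = 820e928e7551d590
  after D2: wrote 4B at 0x07 = 51d59071
  after D3: wrote 2B at 0x0e = 0e92
  after D4: wrote 3B at 0x0c = c9d620
  after D5: wrote 2B at 0x13 = d620
query mem[0x10]=0x51, mem[0x00]=0x65, mem[0x01]=0x48, mem[0x0b]=0x82

MEM[0x10,0x00,0x01,0x0b] = 51 65 48 82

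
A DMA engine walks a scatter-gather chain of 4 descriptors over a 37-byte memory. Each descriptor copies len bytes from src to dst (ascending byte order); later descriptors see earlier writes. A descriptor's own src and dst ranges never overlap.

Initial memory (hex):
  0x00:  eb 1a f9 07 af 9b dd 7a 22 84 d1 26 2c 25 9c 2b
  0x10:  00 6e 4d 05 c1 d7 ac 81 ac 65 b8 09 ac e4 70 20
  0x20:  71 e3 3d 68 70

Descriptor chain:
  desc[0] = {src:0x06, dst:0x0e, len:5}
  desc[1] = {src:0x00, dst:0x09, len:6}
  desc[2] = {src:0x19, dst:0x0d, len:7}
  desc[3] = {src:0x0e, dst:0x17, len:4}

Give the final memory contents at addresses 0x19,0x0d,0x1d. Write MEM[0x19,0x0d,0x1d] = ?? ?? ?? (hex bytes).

D0: mem[0x0e..0x12] <- [dd 7a 22 84 d1]
D1: mem[0x09..0x0e] <- [eb 1a f9 07 af 9b]
D2: mem[0x0d..0x13] <- [65 b8 09 ac e4 70 20]
D3: mem[0x17..0x1a] <- [b8 09 ac e4]
query mem[0x19]=0xac, mem[0x0d]=0x65, mem[0x1d]=0xe4

MEM[0x19,0x0d,0x1d] = ac 65 e4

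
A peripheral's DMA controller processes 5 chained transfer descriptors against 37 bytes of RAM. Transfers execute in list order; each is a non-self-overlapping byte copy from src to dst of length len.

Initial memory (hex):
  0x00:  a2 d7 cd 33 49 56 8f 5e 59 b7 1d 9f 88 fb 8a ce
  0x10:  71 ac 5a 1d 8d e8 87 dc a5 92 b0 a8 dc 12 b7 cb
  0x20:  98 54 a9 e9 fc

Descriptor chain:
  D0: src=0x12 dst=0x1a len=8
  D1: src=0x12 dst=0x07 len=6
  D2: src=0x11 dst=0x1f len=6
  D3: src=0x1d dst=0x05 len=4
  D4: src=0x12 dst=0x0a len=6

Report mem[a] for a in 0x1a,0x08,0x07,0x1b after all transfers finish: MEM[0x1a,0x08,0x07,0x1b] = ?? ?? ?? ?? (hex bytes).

MEM[0x1a,0x08,0x07,0x1b] = 5a 5a ac 1d

[0] 0x12->0x1a len=8 : 5a 1d 8d e8 87 dc a5 92
[1] 0x12->0x07 len=6 : 5a 1d 8d e8 87 dc
[2] 0x11->0x1f len=6 : ac 5a 1d 8d e8 87
[3] 0x1d->0x05 len=4 : e8 87 ac 5a
[4] 0x12->0x0a len=6 : 5a 1d 8d e8 87 dc
query mem[0x1a]=0x5a, mem[0x08]=0x5a, mem[0x07]=0xac, mem[0x1b]=0x1d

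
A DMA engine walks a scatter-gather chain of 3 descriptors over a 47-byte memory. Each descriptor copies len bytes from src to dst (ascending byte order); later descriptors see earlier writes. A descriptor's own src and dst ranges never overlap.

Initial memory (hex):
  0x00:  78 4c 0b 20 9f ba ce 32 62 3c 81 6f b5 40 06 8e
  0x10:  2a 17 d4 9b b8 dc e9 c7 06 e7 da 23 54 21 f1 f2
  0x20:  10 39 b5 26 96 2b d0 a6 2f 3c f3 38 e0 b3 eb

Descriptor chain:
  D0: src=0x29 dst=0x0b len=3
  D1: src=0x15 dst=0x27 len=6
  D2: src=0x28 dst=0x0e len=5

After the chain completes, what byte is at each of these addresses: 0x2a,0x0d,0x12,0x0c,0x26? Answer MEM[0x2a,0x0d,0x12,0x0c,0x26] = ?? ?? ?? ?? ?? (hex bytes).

#0 dst[0x0b+3] := {0x3c,0xf3,0x38}
#1 dst[0x27+6] := {0xdc,0xe9,0xc7,0x06,0xe7,0xda}
#2 dst[0x0e+5] := {0xe9,0xc7,0x06,0xe7,0xda}
query mem[0x2a]=0x06, mem[0x0d]=0x38, mem[0x12]=0xda, mem[0x0c]=0xf3, mem[0x26]=0xd0

MEM[0x2a,0x0d,0x12,0x0c,0x26] = 06 38 da f3 d0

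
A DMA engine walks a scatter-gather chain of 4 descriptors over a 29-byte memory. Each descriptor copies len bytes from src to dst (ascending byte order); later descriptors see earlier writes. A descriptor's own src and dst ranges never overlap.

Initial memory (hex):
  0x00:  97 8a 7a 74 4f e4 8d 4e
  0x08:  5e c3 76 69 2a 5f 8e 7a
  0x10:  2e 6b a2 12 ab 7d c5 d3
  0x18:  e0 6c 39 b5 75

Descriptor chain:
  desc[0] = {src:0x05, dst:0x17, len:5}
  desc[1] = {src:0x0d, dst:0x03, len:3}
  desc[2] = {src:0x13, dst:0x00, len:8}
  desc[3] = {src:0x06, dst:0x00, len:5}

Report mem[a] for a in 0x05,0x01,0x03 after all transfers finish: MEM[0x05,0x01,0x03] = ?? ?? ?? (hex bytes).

  after D0: wrote 5B at 0x17 = e48d4e5ec3
  after D1: wrote 3B at 0x03 = 5f8e7a
  after D2: wrote 8B at 0x00 = 12ab7dc5e48d4e5e
  after D3: wrote 5B at 0x00 = 4e5e5ec376
query mem[0x05]=0x8d, mem[0x01]=0x5e, mem[0x03]=0xc3

MEM[0x05,0x01,0x03] = 8d 5e c3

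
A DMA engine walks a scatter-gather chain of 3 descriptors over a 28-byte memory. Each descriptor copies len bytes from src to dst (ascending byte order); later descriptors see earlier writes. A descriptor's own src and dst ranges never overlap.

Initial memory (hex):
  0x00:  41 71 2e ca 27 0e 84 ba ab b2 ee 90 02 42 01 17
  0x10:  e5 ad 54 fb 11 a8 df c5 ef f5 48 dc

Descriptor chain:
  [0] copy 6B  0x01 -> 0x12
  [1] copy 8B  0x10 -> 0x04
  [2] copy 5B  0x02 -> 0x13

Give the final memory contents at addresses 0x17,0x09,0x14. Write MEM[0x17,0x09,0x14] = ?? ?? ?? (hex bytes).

D0: mem[0x12..0x17] <- [71 2e ca 27 0e 84]
D1: mem[0x04..0x0b] <- [e5 ad 71 2e ca 27 0e 84]
D2: mem[0x13..0x17] <- [2e ca e5 ad 71]
query mem[0x17]=0x71, mem[0x09]=0x27, mem[0x14]=0xca

MEM[0x17,0x09,0x14] = 71 27 ca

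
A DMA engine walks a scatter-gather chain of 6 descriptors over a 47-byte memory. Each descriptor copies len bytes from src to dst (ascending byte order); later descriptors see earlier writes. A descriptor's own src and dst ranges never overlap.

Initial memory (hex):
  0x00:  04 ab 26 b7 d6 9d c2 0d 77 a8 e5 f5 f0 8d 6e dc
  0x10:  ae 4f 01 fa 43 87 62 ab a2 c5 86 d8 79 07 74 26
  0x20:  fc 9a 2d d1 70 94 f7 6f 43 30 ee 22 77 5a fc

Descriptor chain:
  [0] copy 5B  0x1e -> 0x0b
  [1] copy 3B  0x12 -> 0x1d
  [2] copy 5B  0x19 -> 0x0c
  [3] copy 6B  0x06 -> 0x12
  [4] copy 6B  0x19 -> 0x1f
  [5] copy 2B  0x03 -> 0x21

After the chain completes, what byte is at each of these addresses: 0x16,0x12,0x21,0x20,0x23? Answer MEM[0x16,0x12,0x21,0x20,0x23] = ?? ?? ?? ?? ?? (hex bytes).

MEM[0x16,0x12,0x21,0x20,0x23] = e5 c2 b7 86 01

#0 dst[0x0b+5] := {0x74,0x26,0xfc,0x9a,0x2d}
#1 dst[0x1d+3] := {0x01,0xfa,0x43}
#2 dst[0x0c+5] := {0xc5,0x86,0xd8,0x79,0x01}
#3 dst[0x12+6] := {0xc2,0x0d,0x77,0xa8,0xe5,0x74}
#4 dst[0x1f+6] := {0xc5,0x86,0xd8,0x79,0x01,0xfa}
#5 dst[0x21+2] := {0xb7,0xd6}
query mem[0x16]=0xe5, mem[0x12]=0xc2, mem[0x21]=0xb7, mem[0x20]=0x86, mem[0x23]=0x01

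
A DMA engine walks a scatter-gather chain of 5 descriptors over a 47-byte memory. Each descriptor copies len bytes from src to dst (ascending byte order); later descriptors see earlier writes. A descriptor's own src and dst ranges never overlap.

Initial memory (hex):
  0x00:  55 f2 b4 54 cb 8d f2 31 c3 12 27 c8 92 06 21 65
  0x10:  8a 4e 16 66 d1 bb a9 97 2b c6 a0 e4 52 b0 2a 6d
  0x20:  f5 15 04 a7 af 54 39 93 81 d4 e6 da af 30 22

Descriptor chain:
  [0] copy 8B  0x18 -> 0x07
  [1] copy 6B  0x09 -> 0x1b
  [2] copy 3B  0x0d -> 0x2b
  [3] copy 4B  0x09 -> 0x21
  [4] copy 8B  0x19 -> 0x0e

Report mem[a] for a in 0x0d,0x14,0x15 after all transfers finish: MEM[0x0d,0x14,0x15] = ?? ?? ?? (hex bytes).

#0 dst[0x07+8] := {0x2b,0xc6,0xa0,0xe4,0x52,0xb0,0x2a,0x6d}
#1 dst[0x1b+6] := {0xa0,0xe4,0x52,0xb0,0x2a,0x6d}
#2 dst[0x2b+3] := {0x2a,0x6d,0x65}
#3 dst[0x21+4] := {0xa0,0xe4,0x52,0xb0}
#4 dst[0x0e+8] := {0xc6,0xa0,0xa0,0xe4,0x52,0xb0,0x2a,0x6d}
query mem[0x0d]=0x2a, mem[0x14]=0x2a, mem[0x15]=0x6d

MEM[0x0d,0x14,0x15] = 2a 2a 6d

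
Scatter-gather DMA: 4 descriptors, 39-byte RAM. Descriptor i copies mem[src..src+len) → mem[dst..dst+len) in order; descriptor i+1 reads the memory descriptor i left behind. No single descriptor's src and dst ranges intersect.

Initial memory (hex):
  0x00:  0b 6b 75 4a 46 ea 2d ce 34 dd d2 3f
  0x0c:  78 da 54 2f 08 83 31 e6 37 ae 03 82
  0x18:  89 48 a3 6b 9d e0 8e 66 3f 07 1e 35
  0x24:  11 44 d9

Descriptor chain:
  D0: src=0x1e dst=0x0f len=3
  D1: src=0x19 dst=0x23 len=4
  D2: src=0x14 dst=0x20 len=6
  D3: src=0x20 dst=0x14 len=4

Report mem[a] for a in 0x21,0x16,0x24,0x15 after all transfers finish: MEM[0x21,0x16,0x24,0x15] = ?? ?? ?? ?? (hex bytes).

MEM[0x21,0x16,0x24,0x15] = ae 03 89 ae

[0] 0x1e->0x0f len=3 : 8e 66 3f
[1] 0x19->0x23 len=4 : 48 a3 6b 9d
[2] 0x14->0x20 len=6 : 37 ae 03 82 89 48
[3] 0x20->0x14 len=4 : 37 ae 03 82
query mem[0x21]=0xae, mem[0x16]=0x03, mem[0x24]=0x89, mem[0x15]=0xae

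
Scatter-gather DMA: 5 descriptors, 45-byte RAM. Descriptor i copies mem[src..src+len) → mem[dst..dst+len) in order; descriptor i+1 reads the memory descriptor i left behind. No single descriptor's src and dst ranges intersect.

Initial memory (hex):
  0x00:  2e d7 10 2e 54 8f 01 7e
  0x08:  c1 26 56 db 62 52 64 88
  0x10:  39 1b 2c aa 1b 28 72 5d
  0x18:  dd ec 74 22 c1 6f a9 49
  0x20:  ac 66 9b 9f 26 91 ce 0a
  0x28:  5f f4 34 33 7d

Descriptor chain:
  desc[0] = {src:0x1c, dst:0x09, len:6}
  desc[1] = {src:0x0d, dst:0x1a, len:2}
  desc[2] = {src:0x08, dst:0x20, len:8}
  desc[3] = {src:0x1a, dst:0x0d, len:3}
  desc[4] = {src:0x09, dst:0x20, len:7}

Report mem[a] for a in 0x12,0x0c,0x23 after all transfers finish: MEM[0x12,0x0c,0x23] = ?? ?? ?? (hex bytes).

MEM[0x12,0x0c,0x23] = 2c 49 49

#0 dst[0x09+6] := {0xc1,0x6f,0xa9,0x49,0xac,0x66}
#1 dst[0x1a+2] := {0xac,0x66}
#2 dst[0x20+8] := {0xc1,0xc1,0x6f,0xa9,0x49,0xac,0x66,0x88}
#3 dst[0x0d+3] := {0xac,0x66,0xc1}
#4 dst[0x20+7] := {0xc1,0x6f,0xa9,0x49,0xac,0x66,0xc1}
query mem[0x12]=0x2c, mem[0x0c]=0x49, mem[0x23]=0x49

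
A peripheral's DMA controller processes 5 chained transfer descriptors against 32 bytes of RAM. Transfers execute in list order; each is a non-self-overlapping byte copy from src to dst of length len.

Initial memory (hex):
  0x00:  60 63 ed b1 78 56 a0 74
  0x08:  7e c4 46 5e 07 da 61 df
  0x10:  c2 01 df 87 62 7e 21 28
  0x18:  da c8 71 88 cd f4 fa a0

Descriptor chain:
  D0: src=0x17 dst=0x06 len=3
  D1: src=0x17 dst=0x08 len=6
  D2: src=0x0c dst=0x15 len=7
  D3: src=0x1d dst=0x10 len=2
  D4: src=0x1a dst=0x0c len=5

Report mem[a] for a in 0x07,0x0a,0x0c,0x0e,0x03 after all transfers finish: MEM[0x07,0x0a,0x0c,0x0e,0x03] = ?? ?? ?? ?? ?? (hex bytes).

MEM[0x07,0x0a,0x0c,0x0e,0x03] = da c8 01 cd b1

D0: mem[0x06..0x08] <- [28 da c8]
D1: mem[0x08..0x0d] <- [28 da c8 71 88 cd]
D2: mem[0x15..0x1b] <- [88 cd 61 df c2 01 df]
D3: mem[0x10..0x11] <- [f4 fa]
D4: mem[0x0c..0x10] <- [01 df cd f4 fa]
query mem[0x07]=0xda, mem[0x0a]=0xc8, mem[0x0c]=0x01, mem[0x0e]=0xcd, mem[0x03]=0xb1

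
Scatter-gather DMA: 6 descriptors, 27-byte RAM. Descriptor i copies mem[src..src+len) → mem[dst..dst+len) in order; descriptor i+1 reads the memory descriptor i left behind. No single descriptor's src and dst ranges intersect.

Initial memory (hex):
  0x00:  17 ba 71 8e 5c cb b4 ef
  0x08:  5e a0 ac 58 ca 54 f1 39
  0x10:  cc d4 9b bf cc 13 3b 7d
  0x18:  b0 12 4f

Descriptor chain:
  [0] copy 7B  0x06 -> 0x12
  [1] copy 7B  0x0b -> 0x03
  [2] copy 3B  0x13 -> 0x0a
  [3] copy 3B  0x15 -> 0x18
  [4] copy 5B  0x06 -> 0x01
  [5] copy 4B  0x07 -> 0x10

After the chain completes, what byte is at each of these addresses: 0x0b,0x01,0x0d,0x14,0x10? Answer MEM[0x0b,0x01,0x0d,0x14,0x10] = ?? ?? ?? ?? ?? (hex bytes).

MEM[0x0b,0x01,0x0d,0x14,0x10] = 5e f1 54 5e 39

  after D0: wrote 7B at 0x12 = b4ef5ea0ac58ca
  after D1: wrote 7B at 0x03 = 58ca54f139ccd4
  after D2: wrote 3B at 0x0a = ef5ea0
  after D3: wrote 3B at 0x18 = a0ac58
  after D4: wrote 5B at 0x01 = f139ccd4ef
  after D5: wrote 4B at 0x10 = 39ccd4ef
query mem[0x0b]=0x5e, mem[0x01]=0xf1, mem[0x0d]=0x54, mem[0x14]=0x5e, mem[0x10]=0x39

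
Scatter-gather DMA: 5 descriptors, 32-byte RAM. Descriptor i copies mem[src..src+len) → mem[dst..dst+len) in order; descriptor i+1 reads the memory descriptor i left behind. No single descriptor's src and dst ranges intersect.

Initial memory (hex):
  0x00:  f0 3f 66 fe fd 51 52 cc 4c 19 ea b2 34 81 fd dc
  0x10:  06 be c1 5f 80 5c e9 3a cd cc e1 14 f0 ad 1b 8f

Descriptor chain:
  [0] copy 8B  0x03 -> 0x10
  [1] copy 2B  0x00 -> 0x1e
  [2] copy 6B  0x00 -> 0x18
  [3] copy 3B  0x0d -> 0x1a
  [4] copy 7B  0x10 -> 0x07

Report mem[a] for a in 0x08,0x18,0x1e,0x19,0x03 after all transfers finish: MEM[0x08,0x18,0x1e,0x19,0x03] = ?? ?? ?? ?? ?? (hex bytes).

#0 dst[0x10+8] := {0xfe,0xfd,0x51,0x52,0xcc,0x4c,0x19,0xea}
#1 dst[0x1e+2] := {0xf0,0x3f}
#2 dst[0x18+6] := {0xf0,0x3f,0x66,0xfe,0xfd,0x51}
#3 dst[0x1a+3] := {0x81,0xfd,0xdc}
#4 dst[0x07+7] := {0xfe,0xfd,0x51,0x52,0xcc,0x4c,0x19}
query mem[0x08]=0xfd, mem[0x18]=0xf0, mem[0x1e]=0xf0, mem[0x19]=0x3f, mem[0x03]=0xfe

MEM[0x08,0x18,0x1e,0x19,0x03] = fd f0 f0 3f fe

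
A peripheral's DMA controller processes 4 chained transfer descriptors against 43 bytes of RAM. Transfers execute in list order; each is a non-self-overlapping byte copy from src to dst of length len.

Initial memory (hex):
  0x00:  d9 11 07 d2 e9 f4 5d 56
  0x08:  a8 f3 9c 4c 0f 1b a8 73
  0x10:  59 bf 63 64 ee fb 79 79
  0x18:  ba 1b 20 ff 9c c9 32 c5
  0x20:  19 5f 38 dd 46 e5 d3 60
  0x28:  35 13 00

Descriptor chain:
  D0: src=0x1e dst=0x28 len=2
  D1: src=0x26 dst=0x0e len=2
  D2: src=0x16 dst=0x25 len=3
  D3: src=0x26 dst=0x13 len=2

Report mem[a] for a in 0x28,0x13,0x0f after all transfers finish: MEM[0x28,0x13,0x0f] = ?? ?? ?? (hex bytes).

MEM[0x28,0x13,0x0f] = 32 79 60

[0] 0x1e->0x28 len=2 : 32 c5
[1] 0x26->0x0e len=2 : d3 60
[2] 0x16->0x25 len=3 : 79 79 ba
[3] 0x26->0x13 len=2 : 79 ba
query mem[0x28]=0x32, mem[0x13]=0x79, mem[0x0f]=0x60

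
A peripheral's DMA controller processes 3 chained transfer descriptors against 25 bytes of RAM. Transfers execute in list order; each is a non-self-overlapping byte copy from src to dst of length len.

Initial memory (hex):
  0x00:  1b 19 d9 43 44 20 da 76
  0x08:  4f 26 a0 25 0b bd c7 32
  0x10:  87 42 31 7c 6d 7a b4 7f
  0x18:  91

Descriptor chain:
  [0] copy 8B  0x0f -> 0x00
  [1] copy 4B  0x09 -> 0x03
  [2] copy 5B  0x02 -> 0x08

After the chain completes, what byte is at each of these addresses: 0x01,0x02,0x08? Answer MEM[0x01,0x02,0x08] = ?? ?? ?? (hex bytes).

  after D0: wrote 8B at 0x00 = 328742317c6d7ab4
  after D1: wrote 4B at 0x03 = 26a0250b
  after D2: wrote 5B at 0x08 = 4226a0250b
query mem[0x01]=0x87, mem[0x02]=0x42, mem[0x08]=0x42

MEM[0x01,0x02,0x08] = 87 42 42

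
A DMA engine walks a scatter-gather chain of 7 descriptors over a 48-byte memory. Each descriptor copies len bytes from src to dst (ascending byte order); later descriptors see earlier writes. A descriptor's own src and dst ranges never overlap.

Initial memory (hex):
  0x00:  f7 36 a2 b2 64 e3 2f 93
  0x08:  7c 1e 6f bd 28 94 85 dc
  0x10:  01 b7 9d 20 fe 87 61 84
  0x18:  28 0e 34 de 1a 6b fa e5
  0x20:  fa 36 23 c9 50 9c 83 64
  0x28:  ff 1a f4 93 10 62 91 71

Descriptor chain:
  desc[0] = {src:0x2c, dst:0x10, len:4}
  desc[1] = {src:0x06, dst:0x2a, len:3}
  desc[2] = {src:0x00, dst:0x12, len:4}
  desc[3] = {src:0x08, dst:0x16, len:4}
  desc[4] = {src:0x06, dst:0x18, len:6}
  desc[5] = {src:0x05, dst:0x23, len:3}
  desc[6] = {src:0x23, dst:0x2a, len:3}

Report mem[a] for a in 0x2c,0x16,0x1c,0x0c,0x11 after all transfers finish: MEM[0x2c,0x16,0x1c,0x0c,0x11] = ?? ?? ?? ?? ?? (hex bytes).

MEM[0x2c,0x16,0x1c,0x0c,0x11] = 93 7c 6f 28 62

[0] 0x2c->0x10 len=4 : 10 62 91 71
[1] 0x06->0x2a len=3 : 2f 93 7c
[2] 0x00->0x12 len=4 : f7 36 a2 b2
[3] 0x08->0x16 len=4 : 7c 1e 6f bd
[4] 0x06->0x18 len=6 : 2f 93 7c 1e 6f bd
[5] 0x05->0x23 len=3 : e3 2f 93
[6] 0x23->0x2a len=3 : e3 2f 93
query mem[0x2c]=0x93, mem[0x16]=0x7c, mem[0x1c]=0x6f, mem[0x0c]=0x28, mem[0x11]=0x62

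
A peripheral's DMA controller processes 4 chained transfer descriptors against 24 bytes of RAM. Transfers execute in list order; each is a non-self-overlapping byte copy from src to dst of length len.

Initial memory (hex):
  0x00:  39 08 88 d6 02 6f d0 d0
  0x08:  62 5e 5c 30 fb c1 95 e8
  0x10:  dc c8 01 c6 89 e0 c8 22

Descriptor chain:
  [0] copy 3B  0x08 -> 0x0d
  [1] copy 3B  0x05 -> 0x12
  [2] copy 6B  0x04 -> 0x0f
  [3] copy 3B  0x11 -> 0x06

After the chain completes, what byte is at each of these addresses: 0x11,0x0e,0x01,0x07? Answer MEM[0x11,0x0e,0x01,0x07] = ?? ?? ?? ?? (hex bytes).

D0: mem[0x0d..0x0f] <- [62 5e 5c]
D1: mem[0x12..0x14] <- [6f d0 d0]
D2: mem[0x0f..0x14] <- [02 6f d0 d0 62 5e]
D3: mem[0x06..0x08] <- [d0 d0 62]
query mem[0x11]=0xd0, mem[0x0e]=0x5e, mem[0x01]=0x08, mem[0x07]=0xd0

MEM[0x11,0x0e,0x01,0x07] = d0 5e 08 d0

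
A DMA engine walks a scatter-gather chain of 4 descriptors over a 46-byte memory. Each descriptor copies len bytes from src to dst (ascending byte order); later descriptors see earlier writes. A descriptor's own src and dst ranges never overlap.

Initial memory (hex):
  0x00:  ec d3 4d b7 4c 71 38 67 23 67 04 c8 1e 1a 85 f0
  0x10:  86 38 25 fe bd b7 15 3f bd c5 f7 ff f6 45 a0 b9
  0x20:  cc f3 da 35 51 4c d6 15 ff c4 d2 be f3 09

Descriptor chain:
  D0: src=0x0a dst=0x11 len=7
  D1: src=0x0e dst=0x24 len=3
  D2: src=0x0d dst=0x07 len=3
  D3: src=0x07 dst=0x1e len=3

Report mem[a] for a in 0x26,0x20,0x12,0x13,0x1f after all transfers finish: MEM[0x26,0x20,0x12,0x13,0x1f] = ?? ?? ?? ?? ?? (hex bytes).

  after D0: wrote 7B at 0x11 = 04c81e1a85f086
  after D1: wrote 3B at 0x24 = 85f086
  after D2: wrote 3B at 0x07 = 1a85f0
  after D3: wrote 3B at 0x1e = 1a85f0
query mem[0x26]=0x86, mem[0x20]=0xf0, mem[0x12]=0xc8, mem[0x13]=0x1e, mem[0x1f]=0x85

MEM[0x26,0x20,0x12,0x13,0x1f] = 86 f0 c8 1e 85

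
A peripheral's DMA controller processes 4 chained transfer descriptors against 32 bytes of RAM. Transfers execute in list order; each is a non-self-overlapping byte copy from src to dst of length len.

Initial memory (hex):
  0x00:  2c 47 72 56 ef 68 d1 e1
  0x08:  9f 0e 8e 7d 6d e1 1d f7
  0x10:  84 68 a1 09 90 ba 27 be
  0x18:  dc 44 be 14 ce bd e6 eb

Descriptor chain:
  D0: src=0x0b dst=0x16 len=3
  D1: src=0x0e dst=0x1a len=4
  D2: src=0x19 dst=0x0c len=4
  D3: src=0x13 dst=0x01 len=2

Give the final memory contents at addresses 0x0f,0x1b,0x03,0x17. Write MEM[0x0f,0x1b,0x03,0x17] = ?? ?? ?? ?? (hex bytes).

MEM[0x0f,0x1b,0x03,0x17] = 84 f7 56 6d

  after D0: wrote 3B at 0x16 = 7d6de1
  after D1: wrote 4B at 0x1a = 1df78468
  after D2: wrote 4B at 0x0c = 441df784
  after D3: wrote 2B at 0x01 = 0990
query mem[0x0f]=0x84, mem[0x1b]=0xf7, mem[0x03]=0x56, mem[0x17]=0x6d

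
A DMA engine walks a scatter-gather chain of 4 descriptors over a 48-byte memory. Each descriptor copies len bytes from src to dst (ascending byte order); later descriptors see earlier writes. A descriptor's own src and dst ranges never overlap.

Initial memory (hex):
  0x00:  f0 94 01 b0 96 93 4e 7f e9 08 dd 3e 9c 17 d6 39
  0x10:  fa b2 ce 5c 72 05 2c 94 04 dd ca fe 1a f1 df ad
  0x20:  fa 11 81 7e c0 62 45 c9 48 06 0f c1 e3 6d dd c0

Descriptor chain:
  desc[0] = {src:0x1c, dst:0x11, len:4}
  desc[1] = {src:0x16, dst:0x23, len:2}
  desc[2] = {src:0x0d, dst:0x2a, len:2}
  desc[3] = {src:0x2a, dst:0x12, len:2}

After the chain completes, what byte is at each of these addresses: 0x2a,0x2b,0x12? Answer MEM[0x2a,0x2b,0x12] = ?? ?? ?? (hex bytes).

MEM[0x2a,0x2b,0x12] = 17 d6 17

  after D0: wrote 4B at 0x11 = 1af1dfad
  after D1: wrote 2B at 0x23 = 2c94
  after D2: wrote 2B at 0x2a = 17d6
  after D3: wrote 2B at 0x12 = 17d6
query mem[0x2a]=0x17, mem[0x2b]=0xd6, mem[0x12]=0x17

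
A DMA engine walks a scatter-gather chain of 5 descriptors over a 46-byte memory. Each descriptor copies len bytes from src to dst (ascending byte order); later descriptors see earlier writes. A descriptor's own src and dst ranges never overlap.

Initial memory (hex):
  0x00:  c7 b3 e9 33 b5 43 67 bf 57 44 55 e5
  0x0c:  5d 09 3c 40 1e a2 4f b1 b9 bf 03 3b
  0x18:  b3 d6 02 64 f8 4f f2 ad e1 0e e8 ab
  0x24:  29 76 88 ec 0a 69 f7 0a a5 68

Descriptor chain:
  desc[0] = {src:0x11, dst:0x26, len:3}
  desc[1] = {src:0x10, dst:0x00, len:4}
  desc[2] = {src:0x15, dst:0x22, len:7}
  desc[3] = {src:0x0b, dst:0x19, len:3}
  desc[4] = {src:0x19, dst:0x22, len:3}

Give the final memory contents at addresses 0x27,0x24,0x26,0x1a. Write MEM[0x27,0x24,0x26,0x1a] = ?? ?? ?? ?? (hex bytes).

#0 dst[0x26+3] := {0xa2,0x4f,0xb1}
#1 dst[0x00+4] := {0x1e,0xa2,0x4f,0xb1}
#2 dst[0x22+7] := {0xbf,0x03,0x3b,0xb3,0xd6,0x02,0x64}
#3 dst[0x19+3] := {0xe5,0x5d,0x09}
#4 dst[0x22+3] := {0xe5,0x5d,0x09}
query mem[0x27]=0x02, mem[0x24]=0x09, mem[0x26]=0xd6, mem[0x1a]=0x5d

MEM[0x27,0x24,0x26,0x1a] = 02 09 d6 5d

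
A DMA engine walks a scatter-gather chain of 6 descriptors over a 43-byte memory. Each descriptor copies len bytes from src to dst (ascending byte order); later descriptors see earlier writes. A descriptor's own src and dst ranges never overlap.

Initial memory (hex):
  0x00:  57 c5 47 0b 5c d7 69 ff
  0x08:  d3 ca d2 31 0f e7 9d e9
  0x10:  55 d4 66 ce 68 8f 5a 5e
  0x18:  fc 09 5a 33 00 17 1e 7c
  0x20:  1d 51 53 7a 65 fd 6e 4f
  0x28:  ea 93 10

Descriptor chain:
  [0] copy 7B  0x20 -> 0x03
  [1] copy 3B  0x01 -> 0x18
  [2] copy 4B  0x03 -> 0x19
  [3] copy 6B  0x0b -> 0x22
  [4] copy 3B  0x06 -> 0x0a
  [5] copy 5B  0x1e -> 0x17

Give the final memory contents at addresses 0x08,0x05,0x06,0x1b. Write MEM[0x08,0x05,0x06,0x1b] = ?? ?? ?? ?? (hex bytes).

  after D0: wrote 7B at 0x03 = 1d51537a65fd6e
  after D1: wrote 3B at 0x18 = c5471d
  after D2: wrote 4B at 0x19 = 1d51537a
  after D3: wrote 6B at 0x22 = 310fe79de955
  after D4: wrote 3B at 0x0a = 7a65fd
  after D5: wrote 5B at 0x17 = 1e7c1d5131
query mem[0x08]=0xfd, mem[0x05]=0x53, mem[0x06]=0x7a, mem[0x1b]=0x31

MEM[0x08,0x05,0x06,0x1b] = fd 53 7a 31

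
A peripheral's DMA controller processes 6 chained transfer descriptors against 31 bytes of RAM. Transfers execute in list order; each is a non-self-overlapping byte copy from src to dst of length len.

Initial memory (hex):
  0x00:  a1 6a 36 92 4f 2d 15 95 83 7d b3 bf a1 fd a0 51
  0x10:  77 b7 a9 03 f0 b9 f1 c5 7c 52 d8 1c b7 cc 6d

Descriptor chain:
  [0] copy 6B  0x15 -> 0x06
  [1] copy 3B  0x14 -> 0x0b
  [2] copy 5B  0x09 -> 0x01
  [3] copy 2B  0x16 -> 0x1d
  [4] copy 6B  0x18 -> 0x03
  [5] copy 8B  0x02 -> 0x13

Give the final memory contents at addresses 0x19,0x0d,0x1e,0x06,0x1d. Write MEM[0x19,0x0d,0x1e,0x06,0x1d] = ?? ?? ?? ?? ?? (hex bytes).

[0] 0x15->0x06 len=6 : b9 f1 c5 7c 52 d8
[1] 0x14->0x0b len=3 : f0 b9 f1
[2] 0x09->0x01 len=5 : 7c 52 f0 b9 f1
[3] 0x16->0x1d len=2 : f1 c5
[4] 0x18->0x03 len=6 : 7c 52 d8 1c b7 f1
[5] 0x02->0x13 len=8 : 52 7c 52 d8 1c b7 f1 7c
query mem[0x19]=0xf1, mem[0x0d]=0xf1, mem[0x1e]=0xc5, mem[0x06]=0x1c, mem[0x1d]=0xf1

MEM[0x19,0x0d,0x1e,0x06,0x1d] = f1 f1 c5 1c f1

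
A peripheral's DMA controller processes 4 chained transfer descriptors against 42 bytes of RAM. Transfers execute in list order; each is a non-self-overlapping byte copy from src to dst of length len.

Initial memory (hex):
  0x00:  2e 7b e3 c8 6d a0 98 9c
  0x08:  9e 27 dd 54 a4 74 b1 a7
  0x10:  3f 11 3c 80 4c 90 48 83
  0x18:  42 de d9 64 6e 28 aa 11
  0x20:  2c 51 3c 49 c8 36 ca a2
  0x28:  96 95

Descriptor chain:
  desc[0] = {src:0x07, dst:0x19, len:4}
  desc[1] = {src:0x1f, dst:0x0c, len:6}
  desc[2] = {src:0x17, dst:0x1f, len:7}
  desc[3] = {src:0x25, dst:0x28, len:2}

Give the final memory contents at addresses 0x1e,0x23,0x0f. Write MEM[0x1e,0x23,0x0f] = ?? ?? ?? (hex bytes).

  after D0: wrote 4B at 0x19 = 9c9e27dd
  after D1: wrote 6B at 0x0c = 112c513c49c8
  after D2: wrote 7B at 0x1f = 83429c9e27dd28
  after D3: wrote 2B at 0x28 = 28ca
query mem[0x1e]=0xaa, mem[0x23]=0x27, mem[0x0f]=0x3c

MEM[0x1e,0x23,0x0f] = aa 27 3c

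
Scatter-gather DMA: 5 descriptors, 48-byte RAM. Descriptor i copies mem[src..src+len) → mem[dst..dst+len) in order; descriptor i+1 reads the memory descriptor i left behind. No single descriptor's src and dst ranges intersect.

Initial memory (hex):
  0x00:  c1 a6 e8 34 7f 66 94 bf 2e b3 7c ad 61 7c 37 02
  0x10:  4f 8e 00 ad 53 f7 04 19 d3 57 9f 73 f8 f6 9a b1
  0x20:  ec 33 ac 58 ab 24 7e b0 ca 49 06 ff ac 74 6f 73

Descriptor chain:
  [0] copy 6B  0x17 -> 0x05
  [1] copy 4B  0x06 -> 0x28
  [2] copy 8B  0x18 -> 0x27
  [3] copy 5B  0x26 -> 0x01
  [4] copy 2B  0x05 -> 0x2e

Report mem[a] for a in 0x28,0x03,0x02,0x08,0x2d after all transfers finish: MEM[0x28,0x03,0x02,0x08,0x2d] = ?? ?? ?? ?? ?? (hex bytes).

#0 dst[0x05+6] := {0x19,0xd3,0x57,0x9f,0x73,0xf8}
#1 dst[0x28+4] := {0xd3,0x57,0x9f,0x73}
#2 dst[0x27+8] := {0xd3,0x57,0x9f,0x73,0xf8,0xf6,0x9a,0xb1}
#3 dst[0x01+5] := {0x7e,0xd3,0x57,0x9f,0x73}
#4 dst[0x2e+2] := {0x73,0xd3}
query mem[0x28]=0x57, mem[0x03]=0x57, mem[0x02]=0xd3, mem[0x08]=0x9f, mem[0x2d]=0x9a

MEM[0x28,0x03,0x02,0x08,0x2d] = 57 57 d3 9f 9a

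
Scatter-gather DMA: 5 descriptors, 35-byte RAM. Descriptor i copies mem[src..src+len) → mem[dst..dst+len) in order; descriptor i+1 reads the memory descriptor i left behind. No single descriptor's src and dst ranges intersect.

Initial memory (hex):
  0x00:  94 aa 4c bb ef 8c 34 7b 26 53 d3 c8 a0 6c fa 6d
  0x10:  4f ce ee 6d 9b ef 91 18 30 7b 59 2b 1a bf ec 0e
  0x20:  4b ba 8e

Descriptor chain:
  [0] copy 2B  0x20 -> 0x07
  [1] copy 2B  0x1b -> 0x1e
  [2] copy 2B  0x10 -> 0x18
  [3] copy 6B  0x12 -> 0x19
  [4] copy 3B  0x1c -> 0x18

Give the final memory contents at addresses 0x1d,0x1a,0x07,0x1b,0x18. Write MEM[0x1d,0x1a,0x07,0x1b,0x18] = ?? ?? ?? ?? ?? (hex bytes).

D0: mem[0x07..0x08] <- [4b ba]
D1: mem[0x1e..0x1f] <- [2b 1a]
D2: mem[0x18..0x19] <- [4f ce]
D3: mem[0x19..0x1e] <- [ee 6d 9b ef 91 18]
D4: mem[0x18..0x1a] <- [ef 91 18]
query mem[0x1d]=0x91, mem[0x1a]=0x18, mem[0x07]=0x4b, mem[0x1b]=0x9b, mem[0x18]=0xef

MEM[0x1d,0x1a,0x07,0x1b,0x18] = 91 18 4b 9b ef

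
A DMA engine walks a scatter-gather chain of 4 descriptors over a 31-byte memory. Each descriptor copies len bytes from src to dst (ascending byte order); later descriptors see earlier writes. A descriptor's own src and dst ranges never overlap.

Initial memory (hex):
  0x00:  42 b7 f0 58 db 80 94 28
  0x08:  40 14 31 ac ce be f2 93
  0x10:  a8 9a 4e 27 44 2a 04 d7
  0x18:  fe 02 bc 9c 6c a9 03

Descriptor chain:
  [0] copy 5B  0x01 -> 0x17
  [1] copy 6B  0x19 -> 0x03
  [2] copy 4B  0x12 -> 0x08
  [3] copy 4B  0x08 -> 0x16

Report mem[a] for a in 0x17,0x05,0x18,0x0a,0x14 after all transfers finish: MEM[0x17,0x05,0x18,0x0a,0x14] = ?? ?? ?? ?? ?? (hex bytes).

MEM[0x17,0x05,0x18,0x0a,0x14] = 27 80 44 44 44

  after D0: wrote 5B at 0x17 = b7f058db80
  after D1: wrote 6B at 0x03 = 58db806ca903
  after D2: wrote 4B at 0x08 = 4e27442a
  after D3: wrote 4B at 0x16 = 4e27442a
query mem[0x17]=0x27, mem[0x05]=0x80, mem[0x18]=0x44, mem[0x0a]=0x44, mem[0x14]=0x44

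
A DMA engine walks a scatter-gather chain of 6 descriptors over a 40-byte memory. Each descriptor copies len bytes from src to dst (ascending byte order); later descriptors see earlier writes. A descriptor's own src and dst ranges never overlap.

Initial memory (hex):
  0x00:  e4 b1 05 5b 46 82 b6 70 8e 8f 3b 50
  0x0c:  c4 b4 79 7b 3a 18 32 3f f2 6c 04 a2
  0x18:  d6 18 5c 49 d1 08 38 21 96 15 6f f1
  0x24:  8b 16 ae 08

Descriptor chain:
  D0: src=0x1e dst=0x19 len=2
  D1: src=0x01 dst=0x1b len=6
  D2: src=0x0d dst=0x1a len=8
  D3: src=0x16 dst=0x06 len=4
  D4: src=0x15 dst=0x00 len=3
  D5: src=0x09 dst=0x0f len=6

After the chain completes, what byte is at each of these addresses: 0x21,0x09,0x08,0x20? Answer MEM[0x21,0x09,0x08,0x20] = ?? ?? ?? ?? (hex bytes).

MEM[0x21,0x09,0x08,0x20] = f2 38 d6 3f

D0: mem[0x19..0x1a] <- [38 21]
D1: mem[0x1b..0x20] <- [b1 05 5b 46 82 b6]
D2: mem[0x1a..0x21] <- [b4 79 7b 3a 18 32 3f f2]
D3: mem[0x06..0x09] <- [04 a2 d6 38]
D4: mem[0x00..0x02] <- [6c 04 a2]
D5: mem[0x0f..0x14] <- [38 3b 50 c4 b4 79]
query mem[0x21]=0xf2, mem[0x09]=0x38, mem[0x08]=0xd6, mem[0x20]=0x3f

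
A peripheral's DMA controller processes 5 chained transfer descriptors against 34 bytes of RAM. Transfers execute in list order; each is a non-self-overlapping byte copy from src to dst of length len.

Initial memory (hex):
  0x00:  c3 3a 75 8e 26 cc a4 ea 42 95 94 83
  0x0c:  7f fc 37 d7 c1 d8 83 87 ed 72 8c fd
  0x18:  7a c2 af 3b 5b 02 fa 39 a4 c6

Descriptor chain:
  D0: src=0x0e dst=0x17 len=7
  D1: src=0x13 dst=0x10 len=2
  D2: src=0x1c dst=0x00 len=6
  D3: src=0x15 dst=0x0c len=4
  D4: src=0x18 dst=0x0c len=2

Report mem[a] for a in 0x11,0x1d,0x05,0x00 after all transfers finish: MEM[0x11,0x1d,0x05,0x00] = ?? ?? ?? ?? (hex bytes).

MEM[0x11,0x1d,0x05,0x00] = ed ed c6 87

[0] 0x0e->0x17 len=7 : 37 d7 c1 d8 83 87 ed
[1] 0x13->0x10 len=2 : 87 ed
[2] 0x1c->0x00 len=6 : 87 ed fa 39 a4 c6
[3] 0x15->0x0c len=4 : 72 8c 37 d7
[4] 0x18->0x0c len=2 : d7 c1
query mem[0x11]=0xed, mem[0x1d]=0xed, mem[0x05]=0xc6, mem[0x00]=0x87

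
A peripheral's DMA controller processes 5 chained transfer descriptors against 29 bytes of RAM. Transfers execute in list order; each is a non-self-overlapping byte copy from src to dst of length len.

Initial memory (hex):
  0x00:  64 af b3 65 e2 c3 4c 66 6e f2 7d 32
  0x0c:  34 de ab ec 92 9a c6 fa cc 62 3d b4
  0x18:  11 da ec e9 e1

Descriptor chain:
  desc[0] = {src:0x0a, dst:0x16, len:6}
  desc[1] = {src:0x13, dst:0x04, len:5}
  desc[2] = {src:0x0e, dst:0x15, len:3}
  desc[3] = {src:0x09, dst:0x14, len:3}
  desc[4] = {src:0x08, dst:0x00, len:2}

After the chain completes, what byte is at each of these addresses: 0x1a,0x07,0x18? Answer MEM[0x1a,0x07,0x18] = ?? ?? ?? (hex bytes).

MEM[0x1a,0x07,0x18] = ab 7d 34

  after D0: wrote 6B at 0x16 = 7d3234deabec
  after D1: wrote 5B at 0x04 = facc627d32
  after D2: wrote 3B at 0x15 = abec92
  after D3: wrote 3B at 0x14 = f27d32
  after D4: wrote 2B at 0x00 = 32f2
query mem[0x1a]=0xab, mem[0x07]=0x7d, mem[0x18]=0x34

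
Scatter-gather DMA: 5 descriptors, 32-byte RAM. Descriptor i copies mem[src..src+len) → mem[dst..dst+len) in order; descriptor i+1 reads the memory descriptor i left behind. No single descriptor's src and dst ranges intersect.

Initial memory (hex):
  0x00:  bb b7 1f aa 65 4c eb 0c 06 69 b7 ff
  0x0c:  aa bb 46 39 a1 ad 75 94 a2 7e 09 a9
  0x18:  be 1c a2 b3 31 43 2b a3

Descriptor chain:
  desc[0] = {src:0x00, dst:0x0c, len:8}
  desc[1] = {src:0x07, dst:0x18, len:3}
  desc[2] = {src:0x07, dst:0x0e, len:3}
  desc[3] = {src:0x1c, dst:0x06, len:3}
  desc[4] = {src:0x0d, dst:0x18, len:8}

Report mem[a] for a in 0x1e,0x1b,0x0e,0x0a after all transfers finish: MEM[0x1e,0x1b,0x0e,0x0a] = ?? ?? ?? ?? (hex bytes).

[0] 0x00->0x0c len=8 : bb b7 1f aa 65 4c eb 0c
[1] 0x07->0x18 len=3 : 0c 06 69
[2] 0x07->0x0e len=3 : 0c 06 69
[3] 0x1c->0x06 len=3 : 31 43 2b
[4] 0x0d->0x18 len=8 : b7 0c 06 69 4c eb 0c a2
query mem[0x1e]=0x0c, mem[0x1b]=0x69, mem[0x0e]=0x0c, mem[0x0a]=0xb7

MEM[0x1e,0x1b,0x0e,0x0a] = 0c 69 0c b7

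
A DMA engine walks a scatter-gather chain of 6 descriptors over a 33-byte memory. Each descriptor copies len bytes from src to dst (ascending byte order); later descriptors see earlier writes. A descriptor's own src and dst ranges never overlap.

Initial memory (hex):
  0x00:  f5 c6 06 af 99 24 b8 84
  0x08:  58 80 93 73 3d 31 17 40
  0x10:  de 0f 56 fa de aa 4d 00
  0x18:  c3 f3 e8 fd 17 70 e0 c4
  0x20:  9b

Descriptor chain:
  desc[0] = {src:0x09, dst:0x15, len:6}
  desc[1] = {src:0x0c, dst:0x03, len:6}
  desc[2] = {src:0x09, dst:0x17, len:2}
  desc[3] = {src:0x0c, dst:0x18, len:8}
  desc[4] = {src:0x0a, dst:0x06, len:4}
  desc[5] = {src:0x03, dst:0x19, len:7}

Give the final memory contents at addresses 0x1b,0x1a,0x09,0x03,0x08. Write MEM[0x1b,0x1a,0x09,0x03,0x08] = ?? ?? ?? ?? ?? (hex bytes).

  after D0: wrote 6B at 0x15 = 8093733d3117
  after D1: wrote 6B at 0x03 = 3d311740de0f
  after D2: wrote 2B at 0x17 = 8093
  after D3: wrote 8B at 0x18 = 3d311740de0f56fa
  after D4: wrote 4B at 0x06 = 93733d31
  after D5: wrote 7B at 0x19 = 3d311793733d31
query mem[0x1b]=0x17, mem[0x1a]=0x31, mem[0x09]=0x31, mem[0x03]=0x3d, mem[0x08]=0x3d

MEM[0x1b,0x1a,0x09,0x03,0x08] = 17 31 31 3d 3d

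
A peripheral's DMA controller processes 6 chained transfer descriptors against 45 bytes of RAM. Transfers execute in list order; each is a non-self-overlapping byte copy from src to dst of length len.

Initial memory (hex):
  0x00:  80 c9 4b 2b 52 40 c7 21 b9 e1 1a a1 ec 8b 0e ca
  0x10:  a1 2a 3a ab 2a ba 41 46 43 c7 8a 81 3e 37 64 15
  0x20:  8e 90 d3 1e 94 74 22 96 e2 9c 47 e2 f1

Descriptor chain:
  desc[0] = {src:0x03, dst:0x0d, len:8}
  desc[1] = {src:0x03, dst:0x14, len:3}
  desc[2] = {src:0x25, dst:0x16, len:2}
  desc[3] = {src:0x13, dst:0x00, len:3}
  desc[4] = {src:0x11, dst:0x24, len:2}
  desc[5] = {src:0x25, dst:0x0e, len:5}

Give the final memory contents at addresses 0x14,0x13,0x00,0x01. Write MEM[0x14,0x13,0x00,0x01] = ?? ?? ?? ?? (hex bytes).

[0] 0x03->0x0d len=8 : 2b 52 40 c7 21 b9 e1 1a
[1] 0x03->0x14 len=3 : 2b 52 40
[2] 0x25->0x16 len=2 : 74 22
[3] 0x13->0x00 len=3 : e1 2b 52
[4] 0x11->0x24 len=2 : 21 b9
[5] 0x25->0x0e len=5 : b9 22 96 e2 9c
query mem[0x14]=0x2b, mem[0x13]=0xe1, mem[0x00]=0xe1, mem[0x01]=0x2b

MEM[0x14,0x13,0x00,0x01] = 2b e1 e1 2b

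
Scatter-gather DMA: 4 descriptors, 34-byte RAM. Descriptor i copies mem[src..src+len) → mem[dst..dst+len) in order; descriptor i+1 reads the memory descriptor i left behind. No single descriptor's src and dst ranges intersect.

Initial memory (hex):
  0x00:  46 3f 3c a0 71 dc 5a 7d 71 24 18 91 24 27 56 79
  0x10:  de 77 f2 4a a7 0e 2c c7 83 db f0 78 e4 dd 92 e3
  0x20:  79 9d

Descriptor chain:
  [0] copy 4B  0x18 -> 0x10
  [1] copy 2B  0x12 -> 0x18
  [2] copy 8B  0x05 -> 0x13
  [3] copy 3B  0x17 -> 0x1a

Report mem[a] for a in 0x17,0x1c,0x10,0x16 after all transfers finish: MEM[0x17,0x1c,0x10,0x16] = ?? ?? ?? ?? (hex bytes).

MEM[0x17,0x1c,0x10,0x16] = 24 91 83 71

[0] 0x18->0x10 len=4 : 83 db f0 78
[1] 0x12->0x18 len=2 : f0 78
[2] 0x05->0x13 len=8 : dc 5a 7d 71 24 18 91 24
[3] 0x17->0x1a len=3 : 24 18 91
query mem[0x17]=0x24, mem[0x1c]=0x91, mem[0x10]=0x83, mem[0x16]=0x71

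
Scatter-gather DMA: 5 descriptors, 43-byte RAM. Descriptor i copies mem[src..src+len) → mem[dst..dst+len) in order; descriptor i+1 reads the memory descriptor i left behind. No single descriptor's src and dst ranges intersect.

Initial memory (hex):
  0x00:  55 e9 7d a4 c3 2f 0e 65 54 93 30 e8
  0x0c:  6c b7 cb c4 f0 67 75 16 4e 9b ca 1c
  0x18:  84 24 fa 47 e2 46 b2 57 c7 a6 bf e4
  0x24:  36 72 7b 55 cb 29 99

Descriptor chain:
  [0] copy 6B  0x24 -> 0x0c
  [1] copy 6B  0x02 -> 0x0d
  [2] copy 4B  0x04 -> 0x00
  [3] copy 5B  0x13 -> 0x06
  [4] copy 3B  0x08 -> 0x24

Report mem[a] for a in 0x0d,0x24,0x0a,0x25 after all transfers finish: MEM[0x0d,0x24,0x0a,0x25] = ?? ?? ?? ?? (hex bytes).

MEM[0x0d,0x24,0x0a,0x25] = 7d 9b 1c ca

  after D0: wrote 6B at 0x0c = 36727b55cb29
  after D1: wrote 6B at 0x0d = 7da4c32f0e65
  after D2: wrote 4B at 0x00 = c32f0e65
  after D3: wrote 5B at 0x06 = 164e9bca1c
  after D4: wrote 3B at 0x24 = 9bca1c
query mem[0x0d]=0x7d, mem[0x24]=0x9b, mem[0x0a]=0x1c, mem[0x25]=0xca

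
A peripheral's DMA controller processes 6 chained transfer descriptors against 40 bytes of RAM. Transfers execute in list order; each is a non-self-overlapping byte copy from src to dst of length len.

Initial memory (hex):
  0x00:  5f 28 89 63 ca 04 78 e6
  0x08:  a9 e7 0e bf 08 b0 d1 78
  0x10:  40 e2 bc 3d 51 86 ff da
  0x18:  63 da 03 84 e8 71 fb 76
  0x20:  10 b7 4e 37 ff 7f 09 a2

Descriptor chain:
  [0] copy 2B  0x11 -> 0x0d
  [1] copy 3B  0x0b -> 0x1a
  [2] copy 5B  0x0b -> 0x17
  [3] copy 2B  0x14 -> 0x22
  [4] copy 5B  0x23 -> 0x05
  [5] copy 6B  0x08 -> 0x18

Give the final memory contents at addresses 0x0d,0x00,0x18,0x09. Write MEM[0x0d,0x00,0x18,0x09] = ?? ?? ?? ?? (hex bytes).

D0: mem[0x0d..0x0e] <- [e2 bc]
D1: mem[0x1a..0x1c] <- [bf 08 e2]
D2: mem[0x17..0x1b] <- [bf 08 e2 bc 78]
D3: mem[0x22..0x23] <- [51 86]
D4: mem[0x05..0x09] <- [86 ff 7f 09 a2]
D5: mem[0x18..0x1d] <- [09 a2 0e bf 08 e2]
query mem[0x0d]=0xe2, mem[0x00]=0x5f, mem[0x18]=0x09, mem[0x09]=0xa2

MEM[0x0d,0x00,0x18,0x09] = e2 5f 09 a2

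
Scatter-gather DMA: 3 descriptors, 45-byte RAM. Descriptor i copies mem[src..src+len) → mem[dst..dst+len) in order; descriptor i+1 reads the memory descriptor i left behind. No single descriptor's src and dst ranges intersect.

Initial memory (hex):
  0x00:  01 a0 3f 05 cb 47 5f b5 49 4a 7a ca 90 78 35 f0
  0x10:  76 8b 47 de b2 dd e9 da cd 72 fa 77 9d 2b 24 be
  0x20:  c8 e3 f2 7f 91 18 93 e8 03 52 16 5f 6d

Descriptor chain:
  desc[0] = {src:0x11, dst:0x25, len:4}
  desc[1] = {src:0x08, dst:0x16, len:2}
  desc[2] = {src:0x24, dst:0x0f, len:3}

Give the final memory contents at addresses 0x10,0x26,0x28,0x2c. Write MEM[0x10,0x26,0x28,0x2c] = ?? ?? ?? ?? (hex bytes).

[0] 0x11->0x25 len=4 : 8b 47 de b2
[1] 0x08->0x16 len=2 : 49 4a
[2] 0x24->0x0f len=3 : 91 8b 47
query mem[0x10]=0x8b, mem[0x26]=0x47, mem[0x28]=0xb2, mem[0x2c]=0x6d

MEM[0x10,0x26,0x28,0x2c] = 8b 47 b2 6d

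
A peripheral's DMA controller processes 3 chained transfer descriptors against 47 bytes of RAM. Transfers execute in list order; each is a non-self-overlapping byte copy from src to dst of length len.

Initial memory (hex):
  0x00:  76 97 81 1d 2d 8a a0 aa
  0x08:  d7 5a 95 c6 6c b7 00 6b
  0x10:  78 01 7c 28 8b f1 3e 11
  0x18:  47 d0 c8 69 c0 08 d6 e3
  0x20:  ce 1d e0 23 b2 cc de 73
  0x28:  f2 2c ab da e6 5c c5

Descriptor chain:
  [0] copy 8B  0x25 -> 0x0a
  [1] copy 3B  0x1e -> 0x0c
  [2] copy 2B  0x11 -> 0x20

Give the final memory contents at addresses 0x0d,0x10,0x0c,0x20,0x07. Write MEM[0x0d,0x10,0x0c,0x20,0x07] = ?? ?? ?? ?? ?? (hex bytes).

MEM[0x0d,0x10,0x0c,0x20,0x07] = e3 da d6 e6 aa

D0: mem[0x0a..0x11] <- [cc de 73 f2 2c ab da e6]
D1: mem[0x0c..0x0e] <- [d6 e3 ce]
D2: mem[0x20..0x21] <- [e6 7c]
query mem[0x0d]=0xe3, mem[0x10]=0xda, mem[0x0c]=0xd6, mem[0x20]=0xe6, mem[0x07]=0xaa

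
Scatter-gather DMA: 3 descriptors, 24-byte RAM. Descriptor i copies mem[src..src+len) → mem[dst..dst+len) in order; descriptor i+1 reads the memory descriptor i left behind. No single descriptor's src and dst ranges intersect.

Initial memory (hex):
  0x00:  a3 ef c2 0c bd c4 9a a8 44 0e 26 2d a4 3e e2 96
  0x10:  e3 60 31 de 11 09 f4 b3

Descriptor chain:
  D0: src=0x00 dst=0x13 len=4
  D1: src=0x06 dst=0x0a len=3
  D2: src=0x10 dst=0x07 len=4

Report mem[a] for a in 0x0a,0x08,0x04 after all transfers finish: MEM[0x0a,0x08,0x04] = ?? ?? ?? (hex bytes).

[0] 0x00->0x13 len=4 : a3 ef c2 0c
[1] 0x06->0x0a len=3 : 9a a8 44
[2] 0x10->0x07 len=4 : e3 60 31 a3
query mem[0x0a]=0xa3, mem[0x08]=0x60, mem[0x04]=0xbd

MEM[0x0a,0x08,0x04] = a3 60 bd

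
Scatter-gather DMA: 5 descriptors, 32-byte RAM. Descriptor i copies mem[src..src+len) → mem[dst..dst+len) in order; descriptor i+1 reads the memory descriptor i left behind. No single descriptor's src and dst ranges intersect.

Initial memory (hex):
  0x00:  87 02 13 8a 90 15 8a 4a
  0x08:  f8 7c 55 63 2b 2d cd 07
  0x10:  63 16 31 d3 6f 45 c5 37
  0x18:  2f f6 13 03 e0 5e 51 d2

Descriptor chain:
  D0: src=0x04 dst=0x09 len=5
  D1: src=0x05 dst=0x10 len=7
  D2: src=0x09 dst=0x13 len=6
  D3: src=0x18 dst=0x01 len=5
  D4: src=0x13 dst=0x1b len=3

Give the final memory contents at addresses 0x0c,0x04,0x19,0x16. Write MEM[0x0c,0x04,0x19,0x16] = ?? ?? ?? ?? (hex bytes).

D0: mem[0x09..0x0d] <- [90 15 8a 4a f8]
D1: mem[0x10..0x16] <- [15 8a 4a f8 90 15 8a]
D2: mem[0x13..0x18] <- [90 15 8a 4a f8 cd]
D3: mem[0x01..0x05] <- [cd f6 13 03 e0]
D4: mem[0x1b..0x1d] <- [90 15 8a]
query mem[0x0c]=0x4a, mem[0x04]=0x03, mem[0x19]=0xf6, mem[0x16]=0x4a

MEM[0x0c,0x04,0x19,0x16] = 4a 03 f6 4a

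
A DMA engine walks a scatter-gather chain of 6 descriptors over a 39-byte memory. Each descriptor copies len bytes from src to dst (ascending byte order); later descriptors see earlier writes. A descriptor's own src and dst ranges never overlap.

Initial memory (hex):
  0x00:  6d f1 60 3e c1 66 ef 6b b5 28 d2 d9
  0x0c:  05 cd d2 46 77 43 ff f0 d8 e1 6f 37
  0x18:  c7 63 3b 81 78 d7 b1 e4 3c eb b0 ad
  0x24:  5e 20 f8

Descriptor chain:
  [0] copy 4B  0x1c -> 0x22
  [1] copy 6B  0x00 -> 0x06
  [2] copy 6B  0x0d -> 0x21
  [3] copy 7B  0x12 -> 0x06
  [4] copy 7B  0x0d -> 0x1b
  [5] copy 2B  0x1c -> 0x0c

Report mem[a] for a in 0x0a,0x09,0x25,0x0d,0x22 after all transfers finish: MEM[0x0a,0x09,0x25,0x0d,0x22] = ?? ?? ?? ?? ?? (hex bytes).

MEM[0x0a,0x09,0x25,0x0d,0x22] = 6f e1 43 46 d2

[0] 0x1c->0x22 len=4 : 78 d7 b1 e4
[1] 0x00->0x06 len=6 : 6d f1 60 3e c1 66
[2] 0x0d->0x21 len=6 : cd d2 46 77 43 ff
[3] 0x12->0x06 len=7 : ff f0 d8 e1 6f 37 c7
[4] 0x0d->0x1b len=7 : cd d2 46 77 43 ff f0
[5] 0x1c->0x0c len=2 : d2 46
query mem[0x0a]=0x6f, mem[0x09]=0xe1, mem[0x25]=0x43, mem[0x0d]=0x46, mem[0x22]=0xd2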